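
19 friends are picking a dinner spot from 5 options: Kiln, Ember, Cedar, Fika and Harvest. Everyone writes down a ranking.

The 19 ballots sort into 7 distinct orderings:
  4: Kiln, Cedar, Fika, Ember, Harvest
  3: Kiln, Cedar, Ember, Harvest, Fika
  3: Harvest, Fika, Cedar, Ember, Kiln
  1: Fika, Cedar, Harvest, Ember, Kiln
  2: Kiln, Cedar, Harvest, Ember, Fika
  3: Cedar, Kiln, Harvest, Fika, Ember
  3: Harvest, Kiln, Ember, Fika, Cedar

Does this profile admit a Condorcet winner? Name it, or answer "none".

Pairwise majorities:
Kiln vs Ember: Kiln wins 15–4.
Kiln–Cedar: Kiln 12–7.
Kiln vs Fika: 4+3+2+3+3 = 15 for Kiln, 4 for Fika — Kiln by 15–4.
Kiln vs Harvest: Kiln preferred on 4+3+2+3 = 12 ballots; Kiln wins 12–7.
Ember–Cedar: Cedar 16–3.
Ember vs Fika: Fika wins 11–8.
Ember vs Harvest: Harvest, 12–7.
Cedar vs Fika: Cedar is ranked higher on 4+3+2+3 = 12 ballots, Fika on 7. Cedar wins 12–7.
Cedar vs Harvest: 13 to 6, Cedar.
Fika vs Harvest: Fika preferred on 4+1 = 5 ballots; Harvest wins 14–5.
Kiln defeats every rival head-to-head and is the Condorcet winner.

Kiln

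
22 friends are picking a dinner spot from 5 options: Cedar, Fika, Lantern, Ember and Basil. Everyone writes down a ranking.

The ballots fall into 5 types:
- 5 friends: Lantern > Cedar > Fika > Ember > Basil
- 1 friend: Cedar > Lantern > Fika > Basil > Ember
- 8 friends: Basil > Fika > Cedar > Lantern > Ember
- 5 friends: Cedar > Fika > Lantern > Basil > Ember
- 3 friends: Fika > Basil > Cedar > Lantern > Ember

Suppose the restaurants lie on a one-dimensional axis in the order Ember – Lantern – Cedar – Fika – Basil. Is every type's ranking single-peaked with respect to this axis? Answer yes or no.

Axis positions: Ember=1, Lantern=2, Cedar=3, Fika=4, Basil=5.
Type 1 (peak Lantern at position 2): ranking walks positions 2-3-4-1-5, expanding outward from the peak — single-peaked.
Type 2 (peak Cedar at position 3): ranking walks positions 3-2-4-5-1, expanding outward from the peak — single-peaked.
Type 3 (peak Basil at position 5): ranking walks positions 5-4-3-2-1, expanding outward from the peak — single-peaked.
Type 4 (peak Cedar at position 3): ranking walks positions 3-4-2-5-1, expanding outward from the peak — single-peaked.
Type 5 (peak Fika at position 4): ranking walks positions 4-5-3-2-1, expanding outward from the peak — single-peaked.
Every ranking is single-peaked on this axis.

yes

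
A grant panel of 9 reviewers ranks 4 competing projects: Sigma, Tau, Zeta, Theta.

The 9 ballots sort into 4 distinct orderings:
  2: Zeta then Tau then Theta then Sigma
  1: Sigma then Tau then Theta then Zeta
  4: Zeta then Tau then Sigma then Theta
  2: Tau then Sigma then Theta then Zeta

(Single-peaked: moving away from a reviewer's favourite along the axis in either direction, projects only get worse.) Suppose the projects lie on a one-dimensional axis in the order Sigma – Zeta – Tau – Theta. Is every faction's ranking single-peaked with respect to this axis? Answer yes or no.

no

Axis positions: Sigma=1, Zeta=2, Tau=3, Theta=4.
Faction 1 (peak Zeta at position 2): ranking walks positions 2-3-4-1, expanding outward from the peak — single-peaked.
Faction 2: ranking walks positions 1-3-4-2; Tau is ranked above Zeta even though Zeta lies between Tau and the peak Sigma on the axis — preferences dip and rise again. Not single-peaked.
Faction 3 (peak Zeta at position 2): ranking walks positions 2-3-1-4, expanding outward from the peak — single-peaked.
Faction 4: ranking walks positions 3-1-4-2; Sigma is ranked above Zeta even though Zeta lies between Sigma and the peak Tau on the axis — preferences dip and rise again. Not single-peaked.
Faction 2 violates single-peakedness, so the profile is not single-peaked on this axis.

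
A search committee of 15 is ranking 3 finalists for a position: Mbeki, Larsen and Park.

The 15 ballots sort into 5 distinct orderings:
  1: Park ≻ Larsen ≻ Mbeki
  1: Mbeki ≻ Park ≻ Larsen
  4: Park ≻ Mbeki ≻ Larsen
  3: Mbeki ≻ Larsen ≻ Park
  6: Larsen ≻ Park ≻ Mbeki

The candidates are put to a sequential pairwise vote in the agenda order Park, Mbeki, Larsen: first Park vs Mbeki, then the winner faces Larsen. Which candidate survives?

Larsen

Round 1: Park vs Mbeki — 11–4, Park advances.
Round 2: Park vs Larsen — 6–9, Larsen advances.
Larsen survives the agenda.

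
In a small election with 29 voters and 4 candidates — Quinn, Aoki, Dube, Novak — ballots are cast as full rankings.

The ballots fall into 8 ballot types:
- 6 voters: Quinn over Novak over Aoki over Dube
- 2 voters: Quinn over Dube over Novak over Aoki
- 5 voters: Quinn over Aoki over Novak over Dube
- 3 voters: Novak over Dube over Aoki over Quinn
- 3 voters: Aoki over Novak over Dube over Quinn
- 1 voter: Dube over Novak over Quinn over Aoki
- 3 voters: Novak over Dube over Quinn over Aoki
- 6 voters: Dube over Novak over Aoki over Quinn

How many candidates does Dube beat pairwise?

Dube against each rival (29 voters):
Dube vs Quinn: 3+3+1+3+6 = 16 for Dube, 13 for Quinn — Dube by 16–13.
Dube–Aoki: Dube 15–14.
Dube vs Novak: 9 to 20, Novak.
Dube beats Quinn, Aoki; loses to Novak — 2 pairwise wins.

2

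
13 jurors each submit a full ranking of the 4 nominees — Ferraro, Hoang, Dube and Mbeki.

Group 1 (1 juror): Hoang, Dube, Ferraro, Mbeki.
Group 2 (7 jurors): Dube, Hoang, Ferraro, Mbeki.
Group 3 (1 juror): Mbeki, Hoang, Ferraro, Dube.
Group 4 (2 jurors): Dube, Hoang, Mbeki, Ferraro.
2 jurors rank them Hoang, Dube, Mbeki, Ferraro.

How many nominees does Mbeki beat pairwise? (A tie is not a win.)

0

Mbeki against each rival (13 jurors):
Mbeki vs Ferraro: 5 to 8, Ferraro.
Mbeki–Hoang: Hoang 12–1.
Mbeki vs Dube: Mbeki is ranked higher on 1 ballot, Dube on 12. Dube wins 12–1.
Mbeki beats no one; loses to Ferraro, Hoang, Dube — 0 pairwise wins.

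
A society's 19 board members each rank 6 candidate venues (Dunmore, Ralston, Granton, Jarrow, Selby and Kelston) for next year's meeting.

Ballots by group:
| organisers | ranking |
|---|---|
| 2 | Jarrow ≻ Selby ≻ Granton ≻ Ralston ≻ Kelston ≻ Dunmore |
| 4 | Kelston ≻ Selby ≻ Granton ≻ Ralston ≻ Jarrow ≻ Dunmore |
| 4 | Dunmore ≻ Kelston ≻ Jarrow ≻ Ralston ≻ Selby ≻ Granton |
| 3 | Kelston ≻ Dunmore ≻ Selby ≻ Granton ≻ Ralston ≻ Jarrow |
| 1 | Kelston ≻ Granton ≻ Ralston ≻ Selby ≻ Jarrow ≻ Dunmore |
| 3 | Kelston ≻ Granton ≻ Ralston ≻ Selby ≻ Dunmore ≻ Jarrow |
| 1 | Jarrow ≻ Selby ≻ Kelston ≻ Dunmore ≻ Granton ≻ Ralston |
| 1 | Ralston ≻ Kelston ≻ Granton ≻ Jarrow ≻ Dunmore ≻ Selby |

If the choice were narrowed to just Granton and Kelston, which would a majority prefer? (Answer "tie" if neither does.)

Ballots ranking Granton above Kelston: 2.
Ballots ranking Kelston above Granton: 19 − 2 = 17.
Kelston wins the head-to-head 17–2.

Kelston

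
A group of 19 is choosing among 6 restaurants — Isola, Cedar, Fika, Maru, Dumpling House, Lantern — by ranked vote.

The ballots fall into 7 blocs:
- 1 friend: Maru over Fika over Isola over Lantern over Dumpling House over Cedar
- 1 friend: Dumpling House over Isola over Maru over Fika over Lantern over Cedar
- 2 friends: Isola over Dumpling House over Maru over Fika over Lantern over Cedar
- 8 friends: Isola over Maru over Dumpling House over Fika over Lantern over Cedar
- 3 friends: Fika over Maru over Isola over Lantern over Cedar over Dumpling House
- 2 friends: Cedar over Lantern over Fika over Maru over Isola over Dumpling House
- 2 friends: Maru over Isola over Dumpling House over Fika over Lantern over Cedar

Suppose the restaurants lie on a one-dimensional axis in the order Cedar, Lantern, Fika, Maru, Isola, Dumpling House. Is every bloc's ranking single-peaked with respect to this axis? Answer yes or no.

Axis positions: Cedar=1, Lantern=2, Fika=3, Maru=4, Isola=5, Dumpling House=6.
Bloc 1 (peak Maru at position 4): ranking walks positions 4-3-5-2-6-1, expanding outward from the peak — single-peaked.
Bloc 2 (peak Dumpling House at position 6): ranking walks positions 6-5-4-3-2-1, expanding outward from the peak — single-peaked.
Bloc 3 (peak Isola at position 5): ranking walks positions 5-6-4-3-2-1, expanding outward from the peak — single-peaked.
Bloc 4 (peak Isola at position 5): ranking walks positions 5-4-6-3-2-1, expanding outward from the peak — single-peaked.
Bloc 5 (peak Fika at position 3): ranking walks positions 3-4-5-2-1-6, expanding outward from the peak — single-peaked.
Bloc 6 (peak Cedar at position 1): ranking walks positions 1-2-3-4-5-6, expanding outward from the peak — single-peaked.
Bloc 7 (peak Maru at position 4): ranking walks positions 4-5-6-3-2-1, expanding outward from the peak — single-peaked.
Every ranking is single-peaked on this axis.

yes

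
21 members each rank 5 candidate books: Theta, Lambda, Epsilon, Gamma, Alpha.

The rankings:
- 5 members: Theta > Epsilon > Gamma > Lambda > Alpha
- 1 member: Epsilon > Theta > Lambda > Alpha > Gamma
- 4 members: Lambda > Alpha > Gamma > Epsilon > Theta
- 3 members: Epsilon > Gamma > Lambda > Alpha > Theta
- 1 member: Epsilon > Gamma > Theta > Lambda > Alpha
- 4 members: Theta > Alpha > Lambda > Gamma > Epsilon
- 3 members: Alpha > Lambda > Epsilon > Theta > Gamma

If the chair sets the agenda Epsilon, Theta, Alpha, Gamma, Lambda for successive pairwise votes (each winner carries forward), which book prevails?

Round 1: Epsilon vs Theta — 12–9, Epsilon advances.
Round 2: Epsilon vs Alpha — 10–11, Alpha advances.
Round 3: Alpha vs Gamma — 12–9, Alpha advances.
Round 4: Alpha vs Lambda — 7–14, Lambda advances.
Lambda survives the agenda.

Lambda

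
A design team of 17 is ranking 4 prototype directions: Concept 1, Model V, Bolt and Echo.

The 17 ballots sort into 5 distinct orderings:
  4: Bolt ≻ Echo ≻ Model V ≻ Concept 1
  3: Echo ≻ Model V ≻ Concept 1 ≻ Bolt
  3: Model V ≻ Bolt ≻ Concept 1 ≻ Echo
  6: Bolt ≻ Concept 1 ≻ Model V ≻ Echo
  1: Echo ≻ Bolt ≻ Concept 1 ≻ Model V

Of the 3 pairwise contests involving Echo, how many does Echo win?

Echo against each rival (17 engineers):
Echo vs Concept 1: Concept 1, 9–8.
Echo vs Model V: Echo is ranked higher on 4+3+1 = 8 ballots, Model V on 9. Model V wins 9–8.
Echo vs Bolt: Echo is ranked higher on 3+1 = 4 ballots, Bolt on 13. Bolt wins 13–4.
Echo beats no one; loses to Concept 1, Model V, Bolt — 0 pairwise wins.

0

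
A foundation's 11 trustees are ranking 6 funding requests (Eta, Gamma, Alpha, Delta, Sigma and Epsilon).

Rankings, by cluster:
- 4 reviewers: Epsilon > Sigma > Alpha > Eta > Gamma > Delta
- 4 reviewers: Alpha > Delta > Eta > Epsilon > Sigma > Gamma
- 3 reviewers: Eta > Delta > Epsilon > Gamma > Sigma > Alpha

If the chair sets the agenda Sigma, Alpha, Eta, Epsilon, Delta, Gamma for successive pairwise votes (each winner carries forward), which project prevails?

Eta

Round 1: Sigma vs Alpha — 7–4, Sigma advances.
Round 2: Sigma vs Eta — 4–7, Eta advances.
Round 3: Eta vs Epsilon — 7–4, Eta advances.
Round 4: Eta vs Delta — 7–4, Eta advances.
Round 5: Eta vs Gamma — 11–0, Eta advances.
The agenda winner is Eta.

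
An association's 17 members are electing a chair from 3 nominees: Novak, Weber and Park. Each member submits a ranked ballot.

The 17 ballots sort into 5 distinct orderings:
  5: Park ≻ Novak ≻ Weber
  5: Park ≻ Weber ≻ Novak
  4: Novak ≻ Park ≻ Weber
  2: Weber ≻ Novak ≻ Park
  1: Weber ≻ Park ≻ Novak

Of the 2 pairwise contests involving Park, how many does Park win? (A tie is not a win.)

Park against each rival (17 voters):
Park vs Novak: Park preferred on 5+5+1 = 11 ballots; Park wins 11–6.
Park vs Weber: 5+5+4 = 14 for Park, 3 for Weber — Park by 14–3.
Park beats Novak, Weber — 2 pairwise wins.

2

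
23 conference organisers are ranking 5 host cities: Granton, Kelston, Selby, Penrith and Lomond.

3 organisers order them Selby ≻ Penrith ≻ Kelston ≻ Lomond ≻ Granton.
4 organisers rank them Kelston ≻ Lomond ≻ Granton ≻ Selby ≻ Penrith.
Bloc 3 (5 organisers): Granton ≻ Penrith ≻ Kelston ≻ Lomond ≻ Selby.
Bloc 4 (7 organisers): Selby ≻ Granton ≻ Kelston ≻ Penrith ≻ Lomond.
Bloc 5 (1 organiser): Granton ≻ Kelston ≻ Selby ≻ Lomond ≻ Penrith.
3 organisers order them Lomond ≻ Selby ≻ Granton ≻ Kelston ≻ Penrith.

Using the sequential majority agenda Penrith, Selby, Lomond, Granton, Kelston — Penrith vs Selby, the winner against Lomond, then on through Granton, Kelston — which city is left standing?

Granton

Round 1: Penrith vs Selby — 5–18, Selby advances.
Round 2: Selby vs Lomond — 11–12, Lomond advances.
Round 3: Lomond vs Granton — 10–13, Granton advances.
Round 4: Granton vs Kelston — 16–7, Granton advances.
The agenda winner is Granton.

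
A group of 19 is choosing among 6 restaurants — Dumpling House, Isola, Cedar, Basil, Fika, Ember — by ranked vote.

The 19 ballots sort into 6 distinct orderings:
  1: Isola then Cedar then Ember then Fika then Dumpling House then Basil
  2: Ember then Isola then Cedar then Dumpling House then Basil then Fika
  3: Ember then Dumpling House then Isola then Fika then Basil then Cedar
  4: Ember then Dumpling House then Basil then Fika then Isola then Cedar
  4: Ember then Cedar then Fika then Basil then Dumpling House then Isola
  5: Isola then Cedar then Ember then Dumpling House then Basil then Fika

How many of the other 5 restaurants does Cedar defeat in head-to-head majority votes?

3

Cedar against each rival (19 friends):
Cedar vs Dumpling House: Cedar, 12–7.
Cedar vs Isola: Isola, 15–4.
Cedar vs Basil: Cedar, 12–7.
Cedar vs Fika: Cedar, 12–7.
Cedar vs Ember: 6 to 13, Ember.
Cedar beats Dumpling House, Basil, Fika; loses to Isola, Ember — 3 pairwise wins.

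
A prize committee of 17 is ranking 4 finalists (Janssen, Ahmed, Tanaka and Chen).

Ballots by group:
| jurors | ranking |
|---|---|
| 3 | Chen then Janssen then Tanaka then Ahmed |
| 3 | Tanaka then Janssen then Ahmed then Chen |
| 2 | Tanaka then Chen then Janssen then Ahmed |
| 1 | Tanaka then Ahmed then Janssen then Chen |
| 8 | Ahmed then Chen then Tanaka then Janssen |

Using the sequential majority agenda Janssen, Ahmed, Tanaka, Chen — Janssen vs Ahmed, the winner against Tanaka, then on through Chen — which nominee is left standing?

Chen

Round 1: Janssen vs Ahmed — 8–9, Ahmed advances.
Round 2: Ahmed vs Tanaka — 8–9, Tanaka advances.
Round 3: Tanaka vs Chen — 6–11, Chen advances.
Chen survives the agenda.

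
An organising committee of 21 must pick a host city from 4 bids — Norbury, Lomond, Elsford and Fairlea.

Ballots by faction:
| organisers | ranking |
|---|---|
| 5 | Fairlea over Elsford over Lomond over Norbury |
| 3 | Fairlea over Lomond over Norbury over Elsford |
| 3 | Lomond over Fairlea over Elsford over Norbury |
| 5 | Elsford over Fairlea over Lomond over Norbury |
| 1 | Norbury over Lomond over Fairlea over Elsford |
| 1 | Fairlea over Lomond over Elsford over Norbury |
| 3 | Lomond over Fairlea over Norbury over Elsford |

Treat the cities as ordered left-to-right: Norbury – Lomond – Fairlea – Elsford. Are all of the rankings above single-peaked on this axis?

yes

Axis positions: Norbury=1, Lomond=2, Fairlea=3, Elsford=4.
Faction 1 (peak Fairlea at position 3): ranking walks positions 3-4-2-1, expanding outward from the peak — single-peaked.
Faction 2 (peak Fairlea at position 3): ranking walks positions 3-2-1-4, expanding outward from the peak — single-peaked.
Faction 3 (peak Lomond at position 2): ranking walks positions 2-3-4-1, expanding outward from the peak — single-peaked.
Faction 4 (peak Elsford at position 4): ranking walks positions 4-3-2-1, expanding outward from the peak — single-peaked.
Faction 5 (peak Norbury at position 1): ranking walks positions 1-2-3-4, expanding outward from the peak — single-peaked.
Faction 6 (peak Fairlea at position 3): ranking walks positions 3-2-4-1, expanding outward from the peak — single-peaked.
Faction 7 (peak Lomond at position 2): ranking walks positions 2-3-1-4, expanding outward from the peak — single-peaked.
Every ranking is single-peaked on this axis.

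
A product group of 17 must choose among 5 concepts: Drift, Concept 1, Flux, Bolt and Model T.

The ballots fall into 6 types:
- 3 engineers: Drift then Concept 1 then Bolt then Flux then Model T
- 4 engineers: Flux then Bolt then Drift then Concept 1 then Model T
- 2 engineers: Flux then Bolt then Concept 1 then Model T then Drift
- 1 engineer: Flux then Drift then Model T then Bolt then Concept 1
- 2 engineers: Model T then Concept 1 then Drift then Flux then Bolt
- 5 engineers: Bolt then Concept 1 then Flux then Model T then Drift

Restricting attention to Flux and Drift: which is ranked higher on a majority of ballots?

Ballots ranking Flux above Drift: 4 + 2 + 1 + 5 = 12.
Ballots ranking Drift above Flux: 17 − 12 = 5.
Flux wins the head-to-head 12–5.

Flux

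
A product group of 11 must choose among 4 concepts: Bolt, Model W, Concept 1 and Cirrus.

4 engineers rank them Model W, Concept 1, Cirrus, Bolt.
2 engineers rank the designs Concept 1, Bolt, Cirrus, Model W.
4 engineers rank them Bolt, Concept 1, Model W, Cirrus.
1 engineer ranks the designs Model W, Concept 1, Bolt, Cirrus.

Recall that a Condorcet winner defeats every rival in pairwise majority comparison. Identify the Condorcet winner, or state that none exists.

Concept 1

Head-to-head results (11 engineers):
Bolt vs Model W: Bolt is ranked higher on 2+4 = 6 ballots, Model W on 5. Bolt wins 6–5.
Bolt vs Concept 1: Concept 1 wins 7–4.
Bolt vs Cirrus: 2+4+1 = 7 for Bolt, 4 for Cirrus — Bolt by 7–4.
Model W vs Concept 1: 5 to 6, Concept 1.
Model W vs Cirrus: Model W wins 9–2.
Concept 1–Cirrus: Concept 1 11–0.
Concept 1 defeats every rival head-to-head and is the Condorcet winner.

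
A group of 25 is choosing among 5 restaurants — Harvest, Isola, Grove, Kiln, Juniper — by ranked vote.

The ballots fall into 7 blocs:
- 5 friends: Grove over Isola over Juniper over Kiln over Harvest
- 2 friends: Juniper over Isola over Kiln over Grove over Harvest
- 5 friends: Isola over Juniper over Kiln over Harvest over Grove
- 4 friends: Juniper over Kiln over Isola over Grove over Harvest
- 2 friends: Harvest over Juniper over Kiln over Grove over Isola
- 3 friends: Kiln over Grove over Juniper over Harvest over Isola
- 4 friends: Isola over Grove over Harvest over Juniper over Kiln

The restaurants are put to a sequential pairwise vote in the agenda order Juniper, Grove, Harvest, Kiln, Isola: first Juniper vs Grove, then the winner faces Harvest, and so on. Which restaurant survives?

Round 1: Juniper vs Grove — 13–12, Juniper advances.
Round 2: Juniper vs Harvest — 19–6, Juniper advances.
Round 3: Juniper vs Kiln — 22–3, Juniper advances.
Round 4: Juniper vs Isola — 11–14, Isola advances.
The agenda winner is Isola.

Isola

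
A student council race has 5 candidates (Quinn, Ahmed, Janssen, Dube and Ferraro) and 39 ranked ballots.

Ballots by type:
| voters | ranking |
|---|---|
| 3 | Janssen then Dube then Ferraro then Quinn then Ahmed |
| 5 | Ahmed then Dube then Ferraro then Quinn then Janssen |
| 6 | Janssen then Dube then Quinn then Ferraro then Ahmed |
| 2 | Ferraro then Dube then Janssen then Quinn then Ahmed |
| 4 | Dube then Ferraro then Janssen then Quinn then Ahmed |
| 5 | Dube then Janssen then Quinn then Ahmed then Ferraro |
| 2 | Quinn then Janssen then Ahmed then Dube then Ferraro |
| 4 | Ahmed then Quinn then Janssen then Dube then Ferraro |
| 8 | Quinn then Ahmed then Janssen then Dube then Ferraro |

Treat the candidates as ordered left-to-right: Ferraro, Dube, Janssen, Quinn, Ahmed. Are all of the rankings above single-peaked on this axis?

Axis positions: Ferraro=1, Dube=2, Janssen=3, Quinn=4, Ahmed=5.
Type 1 (peak Janssen at position 3): ranking walks positions 3-2-1-4-5, expanding outward from the peak — single-peaked.
Type 2: ranking walks positions 5-2-1-4-3; Dube is ranked above Quinn even though Quinn lies between Dube and the peak Ahmed on the axis — preferences dip and rise again. Not single-peaked.
Type 3 (peak Janssen at position 3): ranking walks positions 3-2-4-1-5, expanding outward from the peak — single-peaked.
Type 4 (peak Ferraro at position 1): ranking walks positions 1-2-3-4-5, expanding outward from the peak — single-peaked.
Type 5 (peak Dube at position 2): ranking walks positions 2-1-3-4-5, expanding outward from the peak — single-peaked.
Type 6 (peak Dube at position 2): ranking walks positions 2-3-4-5-1, expanding outward from the peak — single-peaked.
Type 7 (peak Quinn at position 4): ranking walks positions 4-3-5-2-1, expanding outward from the peak — single-peaked.
Type 8 (peak Ahmed at position 5): ranking walks positions 5-4-3-2-1, expanding outward from the peak — single-peaked.
Type 9 (peak Quinn at position 4): ranking walks positions 4-5-3-2-1, expanding outward from the peak — single-peaked.
Type 2 violates single-peakedness, so the profile is not single-peaked on this axis.

no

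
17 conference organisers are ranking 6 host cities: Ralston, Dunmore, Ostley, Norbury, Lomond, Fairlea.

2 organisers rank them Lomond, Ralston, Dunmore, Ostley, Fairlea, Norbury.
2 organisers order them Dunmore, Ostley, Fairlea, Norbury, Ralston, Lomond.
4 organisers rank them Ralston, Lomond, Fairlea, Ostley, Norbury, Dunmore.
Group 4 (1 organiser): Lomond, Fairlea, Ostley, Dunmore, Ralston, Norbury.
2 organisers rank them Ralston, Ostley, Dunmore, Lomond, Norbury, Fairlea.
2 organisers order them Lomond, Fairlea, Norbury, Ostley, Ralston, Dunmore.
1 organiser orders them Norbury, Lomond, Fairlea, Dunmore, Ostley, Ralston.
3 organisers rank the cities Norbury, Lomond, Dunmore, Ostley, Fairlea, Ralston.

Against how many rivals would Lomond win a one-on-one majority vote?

Lomond against each rival (17 organisers):
Lomond vs Ralston: Lomond, 9–8.
Lomond–Dunmore: Lomond 13–4.
Lomond vs Ostley: 2+4+1+2+1+3 = 13 for Lomond, 4 for Ostley — Lomond by 13–4.
Lomond–Norbury: Lomond 11–6.
Lomond vs Fairlea: Lomond preferred on 15 ballots; Lomond wins 15–2.
Lomond beats Ralston, Dunmore, Ostley, Norbury, Fairlea — 5 pairwise wins.

5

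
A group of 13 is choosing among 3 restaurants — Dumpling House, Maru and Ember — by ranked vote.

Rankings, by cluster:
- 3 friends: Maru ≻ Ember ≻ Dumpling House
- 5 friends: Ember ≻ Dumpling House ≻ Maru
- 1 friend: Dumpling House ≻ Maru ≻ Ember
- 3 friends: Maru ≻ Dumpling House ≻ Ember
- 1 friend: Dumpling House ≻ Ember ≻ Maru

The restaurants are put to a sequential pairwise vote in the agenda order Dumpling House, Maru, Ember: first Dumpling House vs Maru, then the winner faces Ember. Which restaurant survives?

Ember

Round 1: Dumpling House vs Maru — 7–6, Dumpling House advances.
Round 2: Dumpling House vs Ember — 5–8, Ember advances.
Ember survives the agenda.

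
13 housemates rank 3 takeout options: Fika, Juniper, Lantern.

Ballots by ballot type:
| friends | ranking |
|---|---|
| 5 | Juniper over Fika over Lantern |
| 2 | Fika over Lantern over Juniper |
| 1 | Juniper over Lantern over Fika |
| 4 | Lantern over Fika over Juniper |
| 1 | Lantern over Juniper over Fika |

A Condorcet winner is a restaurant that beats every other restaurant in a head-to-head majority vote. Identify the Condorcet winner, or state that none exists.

none

Pairwise majorities:
Fika vs Juniper: Fika preferred on 2+4 = 6 ballots; Juniper wins 7–6.
Fika vs Lantern: Fika wins 7–6.
Juniper vs Lantern: Lantern wins 7–6.
Each restaurant drops at least one matchup (Fika loses to Juniper; Juniper loses to Lantern; Lantern loses to Fika); the cycle Fika → Lantern → Juniper → Fika rules out a Condorcet winner.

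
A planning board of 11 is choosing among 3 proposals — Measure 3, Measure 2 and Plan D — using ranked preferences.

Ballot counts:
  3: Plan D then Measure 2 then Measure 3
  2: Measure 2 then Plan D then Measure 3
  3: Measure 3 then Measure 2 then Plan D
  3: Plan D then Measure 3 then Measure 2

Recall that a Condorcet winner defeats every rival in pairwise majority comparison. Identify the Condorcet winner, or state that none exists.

Plan D

Head-to-head results (11 council members):
Measure 3 vs Measure 2: Measure 3 is ranked higher on 3+3 = 6 ballots, Measure 2 on 5. Measure 3 wins 6–5.
Measure 3 vs Plan D: Measure 3 is ranked higher on 3 ballots, Plan D on 8. Plan D wins 8–3.
Measure 2 vs Plan D: 2+3 = 5 for Measure 2, 6 for Plan D — Plan D by 6–5.
Plan D wins every pairwise contest, so Plan D is the Condorcet winner.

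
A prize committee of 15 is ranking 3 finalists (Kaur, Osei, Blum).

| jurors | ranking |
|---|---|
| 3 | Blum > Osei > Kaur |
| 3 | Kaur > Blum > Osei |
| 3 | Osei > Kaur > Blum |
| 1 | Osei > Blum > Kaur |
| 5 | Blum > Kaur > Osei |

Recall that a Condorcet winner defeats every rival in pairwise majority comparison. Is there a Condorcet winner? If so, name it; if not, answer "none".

Blum

Check each pair by majority over 15 ballots:
Kaur vs Osei: Kaur wins 8–7.
Kaur–Blum: Blum 9–6.
Osei vs Blum: Blum wins 11–4.
Blum defeats every rival head-to-head and is the Condorcet winner.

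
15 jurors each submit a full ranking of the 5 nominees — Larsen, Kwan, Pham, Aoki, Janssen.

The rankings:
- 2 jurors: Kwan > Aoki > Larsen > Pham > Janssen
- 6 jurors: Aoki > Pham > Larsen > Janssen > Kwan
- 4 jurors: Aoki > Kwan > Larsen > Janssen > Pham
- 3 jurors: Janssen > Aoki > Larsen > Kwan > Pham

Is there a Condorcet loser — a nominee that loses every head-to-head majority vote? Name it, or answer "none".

none

Head-to-head results (15 jurors):
Larsen vs Kwan: Larsen preferred on 6+3 = 9 ballots; Larsen wins 9–6.
Larsen vs Pham: 9 to 6, Larsen.
Larsen–Aoki: Aoki 15–0.
Larsen vs Janssen: 12 to 3, Larsen.
Kwan vs Pham: Kwan preferred on 2+4+3 = 9 ballots; Kwan wins 9–6.
Kwan–Aoki: Aoki 13–2.
Kwan vs Janssen: Janssen wins 9–6.
Pham vs Aoki: Pham is ranked higher on 0 ballots, Aoki on 15. Aoki wins 15–0.
Pham vs Janssen: 2+6 = 8 for Pham, 7 for Janssen — Pham by 8–7.
Aoki vs Janssen: Aoki preferred on 2+6+4 = 12 ballots; Aoki wins 12–3.
Every nominee wins at least one matchup (Larsen beats Kwan; Kwan beats Pham; Pham beats Janssen; Aoki beats Larsen; Janssen beats Kwan), so there is no Condorcet loser.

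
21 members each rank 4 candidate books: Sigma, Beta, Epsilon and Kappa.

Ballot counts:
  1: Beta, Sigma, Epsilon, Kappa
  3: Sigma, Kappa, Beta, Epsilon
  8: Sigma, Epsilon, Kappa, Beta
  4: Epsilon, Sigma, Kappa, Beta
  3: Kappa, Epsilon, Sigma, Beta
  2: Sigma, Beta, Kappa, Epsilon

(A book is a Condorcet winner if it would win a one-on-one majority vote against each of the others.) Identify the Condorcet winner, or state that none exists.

Head-to-head results (21 members):
Sigma–Beta: Sigma 20–1.
Sigma vs Epsilon: Sigma preferred on 1+3+8+2 = 14 ballots; Sigma wins 14–7.
Sigma vs Kappa: Sigma is ranked higher on 1+3+8+4+2 = 18 ballots, Kappa on 3. Sigma wins 18–3.
Beta vs Epsilon: Epsilon, 15–6.
Beta vs Kappa: Kappa wins 18–3.
Epsilon vs Kappa: 13 to 8, Epsilon.
Only Sigma has no losses; Sigma is the Condorcet winner.

Sigma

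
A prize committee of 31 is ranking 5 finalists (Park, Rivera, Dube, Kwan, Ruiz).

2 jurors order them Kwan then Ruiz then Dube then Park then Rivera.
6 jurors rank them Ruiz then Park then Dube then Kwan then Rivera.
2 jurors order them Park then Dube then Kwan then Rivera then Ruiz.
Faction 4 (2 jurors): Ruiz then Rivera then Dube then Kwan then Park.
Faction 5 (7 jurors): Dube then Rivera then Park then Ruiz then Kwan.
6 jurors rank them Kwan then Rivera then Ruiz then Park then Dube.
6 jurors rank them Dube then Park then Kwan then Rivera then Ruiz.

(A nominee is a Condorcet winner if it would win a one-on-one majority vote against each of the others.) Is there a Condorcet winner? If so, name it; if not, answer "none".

none

Check each pair by majority over 31 ballots:
Park–Rivera: Park 16–15.
Park–Dube: Dube 17–14.
Park vs Kwan: Park, 21–10.
Park vs Ruiz: Ruiz wins 16–15.
Rivera–Dube: Dube 23–8.
Rivera vs Kwan: Kwan wins 22–9.
Rivera vs Ruiz: Rivera, 21–10.
Dube–Kwan: Dube 23–8.
Dube–Ruiz: Ruiz 16–15.
Kwan vs Ruiz: Kwan, 16–15.
Every nominee loses at least once (Park loses to Dube; Rivera loses to Park; Dube loses to Ruiz; Kwan loses to Park; Ruiz loses to Rivera). The majority relation contains the cycle Park > Rivera > Ruiz > Park, so there is no Condorcet winner.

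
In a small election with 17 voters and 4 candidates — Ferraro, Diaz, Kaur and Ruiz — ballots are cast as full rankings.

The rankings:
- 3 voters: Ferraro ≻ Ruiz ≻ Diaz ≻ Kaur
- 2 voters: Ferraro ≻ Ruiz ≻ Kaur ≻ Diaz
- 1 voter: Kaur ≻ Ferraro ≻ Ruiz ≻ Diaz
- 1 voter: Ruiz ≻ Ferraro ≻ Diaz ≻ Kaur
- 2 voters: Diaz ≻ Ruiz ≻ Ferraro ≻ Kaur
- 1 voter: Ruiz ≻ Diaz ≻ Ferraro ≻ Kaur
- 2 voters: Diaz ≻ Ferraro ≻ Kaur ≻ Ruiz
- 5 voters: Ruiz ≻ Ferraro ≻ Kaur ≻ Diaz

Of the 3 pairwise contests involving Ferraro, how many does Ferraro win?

Ferraro against each rival (17 voters):
Ferraro vs Diaz: 12 to 5, Ferraro.
Ferraro vs Kaur: Ferraro is ranked higher on 16 ballots, Kaur on 1. Ferraro wins 16–1.
Ferraro vs Ruiz: Ruiz wins 9–8.
Ferraro beats Diaz, Kaur; loses to Ruiz — 2 pairwise wins.

2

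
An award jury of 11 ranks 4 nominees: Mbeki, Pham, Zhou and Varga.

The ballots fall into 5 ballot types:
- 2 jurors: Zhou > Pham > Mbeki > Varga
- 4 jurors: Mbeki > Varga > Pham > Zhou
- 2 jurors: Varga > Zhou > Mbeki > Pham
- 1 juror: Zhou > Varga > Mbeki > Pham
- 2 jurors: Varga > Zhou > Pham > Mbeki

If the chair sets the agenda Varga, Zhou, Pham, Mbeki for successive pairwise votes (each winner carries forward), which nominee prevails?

Round 1: Varga vs Zhou — 8–3, Varga advances.
Round 2: Varga vs Pham — 9–2, Varga advances.
Round 3: Varga vs Mbeki — 5–6, Mbeki advances.
Mbeki survives the agenda.

Mbeki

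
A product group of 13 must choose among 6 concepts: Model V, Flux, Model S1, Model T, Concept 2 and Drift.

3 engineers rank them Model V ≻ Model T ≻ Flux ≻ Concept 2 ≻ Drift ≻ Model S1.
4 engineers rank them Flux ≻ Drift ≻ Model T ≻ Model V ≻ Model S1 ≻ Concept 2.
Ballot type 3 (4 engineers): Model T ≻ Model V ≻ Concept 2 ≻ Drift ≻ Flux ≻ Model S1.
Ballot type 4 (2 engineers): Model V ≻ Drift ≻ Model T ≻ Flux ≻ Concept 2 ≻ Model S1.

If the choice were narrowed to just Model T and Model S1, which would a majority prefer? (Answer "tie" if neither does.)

Model T

Ballots ranking Model T above Model S1: 3 + 4 + 4 + 2 = 13.
Ballots ranking Model S1 above Model T: 13 − 13 = 0.
Model T wins the head-to-head 13–0.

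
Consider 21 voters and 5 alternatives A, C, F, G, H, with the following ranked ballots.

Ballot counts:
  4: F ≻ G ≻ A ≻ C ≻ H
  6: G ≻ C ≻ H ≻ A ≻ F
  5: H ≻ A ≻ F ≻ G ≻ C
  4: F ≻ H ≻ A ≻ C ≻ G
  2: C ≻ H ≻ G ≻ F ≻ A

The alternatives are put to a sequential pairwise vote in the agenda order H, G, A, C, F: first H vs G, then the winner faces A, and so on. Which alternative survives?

Round 1: H vs G — 11–10, H advances.
Round 2: H vs A — 17–4, H advances.
Round 3: H vs C — 9–12, C advances.
Round 4: C vs F — 8–13, F advances.
F survives the agenda.

F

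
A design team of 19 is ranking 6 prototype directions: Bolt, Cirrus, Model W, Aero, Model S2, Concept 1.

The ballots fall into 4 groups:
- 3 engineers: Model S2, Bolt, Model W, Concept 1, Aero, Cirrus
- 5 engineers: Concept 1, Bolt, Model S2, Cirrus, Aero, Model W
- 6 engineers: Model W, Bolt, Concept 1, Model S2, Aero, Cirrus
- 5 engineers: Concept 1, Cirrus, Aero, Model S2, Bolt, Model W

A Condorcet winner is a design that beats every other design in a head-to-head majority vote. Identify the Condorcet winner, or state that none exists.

Concept 1

Check each pair by majority over 19 ballots:
Bolt vs Cirrus: 3+5+6 = 14 for Bolt, 5 for Cirrus — Bolt by 14–5.
Bolt vs Model W: Bolt preferred on 3+5+5 = 13 ballots; Bolt wins 13–6.
Bolt vs Aero: Bolt preferred on 3+5+6 = 14 ballots; Bolt wins 14–5.
Bolt vs Model S2: Bolt is ranked higher on 5+6 = 11 ballots, Model S2 on 8. Bolt wins 11–8.
Bolt vs Concept 1: Bolt preferred on 3+6 = 9 ballots; Concept 1 wins 10–9.
Cirrus vs Model W: Cirrus preferred on 5+5 = 10 ballots; Cirrus wins 10–9.
Cirrus vs Aero: 10 to 9, Cirrus.
Cirrus vs Model S2: 5 to 14, Model S2.
Cirrus vs Concept 1: 0 for Cirrus, 19 for Concept 1 — Concept 1 by 19–0.
Model W vs Aero: Model W preferred on 3+6 = 9 ballots; Aero wins 10–9.
Model W vs Model S2: Model W is ranked higher on 6 ballots, Model S2 on 13. Model S2 wins 13–6.
Model W vs Concept 1: 9 to 10, Concept 1.
Aero vs Model S2: 5 to 14, Model S2.
Aero vs Concept 1: Aero is ranked higher on 0 ballots, Concept 1 on 19. Concept 1 wins 19–0.
Model S2 vs Concept 1: Model S2 is ranked higher on 3 ballots, Concept 1 on 16. Concept 1 wins 16–3.
Concept 1 wins every pairwise contest, so Concept 1 is the Condorcet winner.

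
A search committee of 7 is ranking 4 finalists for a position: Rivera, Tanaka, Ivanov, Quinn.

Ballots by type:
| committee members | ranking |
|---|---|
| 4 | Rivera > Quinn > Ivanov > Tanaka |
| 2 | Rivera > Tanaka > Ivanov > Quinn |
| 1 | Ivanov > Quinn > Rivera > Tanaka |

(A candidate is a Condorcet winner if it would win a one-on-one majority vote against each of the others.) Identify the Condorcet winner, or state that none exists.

Pairwise majorities:
Rivera vs Tanaka: Rivera preferred on 4+2+1 = 7 ballots; Rivera wins 7–0.
Rivera vs Ivanov: Rivera is ranked higher on 4+2 = 6 ballots, Ivanov on 1. Rivera wins 6–1.
Rivera vs Quinn: Rivera is ranked higher on 4+2 = 6 ballots, Quinn on 1. Rivera wins 6–1.
Tanaka vs Ivanov: Tanaka preferred on 2 ballots; Ivanov wins 5–2.
Tanaka vs Quinn: 2 for Tanaka, 5 for Quinn — Quinn by 5–2.
Ivanov vs Quinn: Ivanov is ranked higher on 2+1 = 3 ballots, Quinn on 4. Quinn wins 4–3.
Rivera beats each of Tanaka, Ivanov, Quinn — Rivera is the Condorcet winner.

Rivera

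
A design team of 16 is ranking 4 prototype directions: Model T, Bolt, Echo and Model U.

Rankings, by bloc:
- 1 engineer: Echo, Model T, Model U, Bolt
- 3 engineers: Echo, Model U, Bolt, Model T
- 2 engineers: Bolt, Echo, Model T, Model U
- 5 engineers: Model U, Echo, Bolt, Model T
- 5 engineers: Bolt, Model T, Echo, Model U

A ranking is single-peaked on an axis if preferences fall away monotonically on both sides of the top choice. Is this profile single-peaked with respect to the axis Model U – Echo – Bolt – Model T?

no

Axis positions: Model U=1, Echo=2, Bolt=3, Model T=4.
Bloc 1: ranking walks positions 2-4-1-3; Model T is ranked above Bolt even though Bolt lies between Model T and the peak Echo on the axis — preferences dip and rise again. Not single-peaked.
Bloc 2 (peak Echo at position 2): ranking walks positions 2-1-3-4, expanding outward from the peak — single-peaked.
Bloc 3 (peak Bolt at position 3): ranking walks positions 3-2-4-1, expanding outward from the peak — single-peaked.
Bloc 4 (peak Model U at position 1): ranking walks positions 1-2-3-4, expanding outward from the peak — single-peaked.
Bloc 5 (peak Bolt at position 3): ranking walks positions 3-4-2-1, expanding outward from the peak — single-peaked.
Bloc 1 violates single-peakedness, so the profile is not single-peaked on this axis.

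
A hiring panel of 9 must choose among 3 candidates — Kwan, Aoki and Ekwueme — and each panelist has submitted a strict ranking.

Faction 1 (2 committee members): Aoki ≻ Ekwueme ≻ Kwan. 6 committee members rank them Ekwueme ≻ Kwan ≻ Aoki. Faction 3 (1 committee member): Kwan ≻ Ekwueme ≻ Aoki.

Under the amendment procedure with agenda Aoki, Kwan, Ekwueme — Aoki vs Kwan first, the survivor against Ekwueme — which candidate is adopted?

Round 1: Aoki vs Kwan — 2–7, Kwan advances.
Round 2: Kwan vs Ekwueme — 1–8, Ekwueme advances.
Ekwueme survives the agenda.

Ekwueme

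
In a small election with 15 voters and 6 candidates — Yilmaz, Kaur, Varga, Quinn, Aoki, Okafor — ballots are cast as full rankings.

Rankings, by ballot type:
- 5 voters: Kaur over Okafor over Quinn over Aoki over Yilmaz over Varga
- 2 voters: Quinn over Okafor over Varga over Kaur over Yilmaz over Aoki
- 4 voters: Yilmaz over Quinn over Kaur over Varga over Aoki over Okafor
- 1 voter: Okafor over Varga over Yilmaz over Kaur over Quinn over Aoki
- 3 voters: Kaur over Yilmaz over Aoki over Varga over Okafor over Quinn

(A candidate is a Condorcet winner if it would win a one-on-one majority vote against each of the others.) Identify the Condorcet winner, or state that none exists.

Pairwise majorities:
Yilmaz–Kaur: Kaur 10–5.
Yilmaz vs Varga: Yilmaz, 12–3.
Yilmaz vs Quinn: Yilmaz, 8–7.
Yilmaz vs Aoki: Yilmaz wins 10–5.
Yilmaz vs Okafor: Okafor, 8–7.
Kaur vs Varga: Kaur, 12–3.
Kaur vs Quinn: Kaur wins 9–6.
Kaur vs Aoki: Kaur wins 15–0.
Kaur–Okafor: Kaur 12–3.
Varga vs Quinn: Quinn, 11–4.
Varga vs Aoki: Aoki, 8–7.
Varga vs Okafor: Okafor, 8–7.
Quinn–Aoki: Quinn 12–3.
Quinn vs Okafor: Okafor, 9–6.
Aoki vs Okafor: Okafor, 8–7.
Kaur beats each of Yilmaz, Varga, Quinn, Aoki, Okafor — Kaur is the Condorcet winner.

Kaur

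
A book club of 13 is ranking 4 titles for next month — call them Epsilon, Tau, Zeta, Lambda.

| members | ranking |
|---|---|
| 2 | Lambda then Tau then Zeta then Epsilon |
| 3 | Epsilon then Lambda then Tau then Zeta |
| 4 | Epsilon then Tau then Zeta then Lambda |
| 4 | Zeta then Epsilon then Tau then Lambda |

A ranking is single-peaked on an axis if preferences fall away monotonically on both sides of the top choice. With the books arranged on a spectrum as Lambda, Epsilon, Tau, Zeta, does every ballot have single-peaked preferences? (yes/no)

no

Axis positions: Lambda=1, Epsilon=2, Tau=3, Zeta=4.
Ballot type 1: ranking walks positions 1-3-4-2; Tau is ranked above Epsilon even though Epsilon lies between Tau and the peak Lambda on the axis — preferences dip and rise again. Not single-peaked.
Ballot type 2 (peak Epsilon at position 2): ranking walks positions 2-1-3-4, expanding outward from the peak — single-peaked.
Ballot type 3 (peak Epsilon at position 2): ranking walks positions 2-3-4-1, expanding outward from the peak — single-peaked.
Ballot type 4: ranking walks positions 4-2-3-1; Epsilon is ranked above Tau even though Tau lies between Epsilon and the peak Zeta on the axis — preferences dip and rise again. Not single-peaked.
Ballot type 1 violates single-peakedness, so the profile is not single-peaked on this axis.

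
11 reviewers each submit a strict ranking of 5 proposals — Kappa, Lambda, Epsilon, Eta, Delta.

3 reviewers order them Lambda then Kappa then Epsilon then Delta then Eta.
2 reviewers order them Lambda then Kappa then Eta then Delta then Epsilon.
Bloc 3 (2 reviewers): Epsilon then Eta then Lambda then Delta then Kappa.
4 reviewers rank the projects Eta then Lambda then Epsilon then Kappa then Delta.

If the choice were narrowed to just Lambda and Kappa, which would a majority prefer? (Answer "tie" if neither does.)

Ballots ranking Lambda above Kappa: 3 + 2 + 2 + 4 = 11.
Ballots ranking Kappa above Lambda: 11 − 11 = 0.
Lambda wins the head-to-head 11–0.

Lambda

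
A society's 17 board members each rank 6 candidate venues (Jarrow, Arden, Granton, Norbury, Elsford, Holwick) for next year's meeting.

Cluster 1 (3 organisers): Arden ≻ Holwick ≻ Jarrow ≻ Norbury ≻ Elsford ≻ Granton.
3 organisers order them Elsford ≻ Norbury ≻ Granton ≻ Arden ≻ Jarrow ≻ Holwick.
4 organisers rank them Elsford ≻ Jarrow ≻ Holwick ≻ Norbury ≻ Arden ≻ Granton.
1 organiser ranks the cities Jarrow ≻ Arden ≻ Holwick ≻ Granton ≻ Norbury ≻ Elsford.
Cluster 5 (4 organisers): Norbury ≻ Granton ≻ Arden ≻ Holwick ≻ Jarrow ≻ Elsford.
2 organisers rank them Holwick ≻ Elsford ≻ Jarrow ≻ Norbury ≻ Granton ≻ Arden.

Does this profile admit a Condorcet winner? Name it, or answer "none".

none

Check each pair by majority over 17 ballots:
Jarrow vs Arden: 7 to 10, Arden.
Jarrow vs Granton: 3+4+1+2 = 10 for Jarrow, 7 for Granton — Jarrow by 10–7.
Jarrow vs Norbury: Jarrow wins 10–7.
Jarrow vs Elsford: Jarrow is ranked higher on 3+1+4 = 8 ballots, Elsford on 9. Elsford wins 9–8.
Jarrow vs Holwick: 8 to 9, Holwick.
Arden–Granton: Granton 9–8.
Arden vs Norbury: 3+1 = 4 for Arden, 13 for Norbury — Norbury by 13–4.
Arden vs Elsford: 3+1+4 = 8 for Arden, 9 for Elsford — Elsford by 9–8.
Arden vs Holwick: 3+3+1+4 = 11 for Arden, 6 for Holwick — Arden by 11–6.
Granton vs Norbury: Granton is ranked higher on 1 ballot, Norbury on 16. Norbury wins 16–1.
Granton vs Elsford: Elsford wins 12–5.
Granton vs Holwick: Holwick, 10–7.
Norbury vs Elsford: 3+1+4 = 8 for Norbury, 9 for Elsford — Elsford by 9–8.
Norbury–Holwick: Holwick 10–7.
Elsford–Holwick: Holwick 10–7.
No city is unbeaten: Jarrow loses to Arden; Arden loses to Granton; Granton loses to Jarrow; Norbury loses to Jarrow; Elsford loses to Holwick; Holwick loses to Arden. In particular Jarrow > Granton > Arden > Jarrow is a majority cycle — no Condorcet winner exists.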